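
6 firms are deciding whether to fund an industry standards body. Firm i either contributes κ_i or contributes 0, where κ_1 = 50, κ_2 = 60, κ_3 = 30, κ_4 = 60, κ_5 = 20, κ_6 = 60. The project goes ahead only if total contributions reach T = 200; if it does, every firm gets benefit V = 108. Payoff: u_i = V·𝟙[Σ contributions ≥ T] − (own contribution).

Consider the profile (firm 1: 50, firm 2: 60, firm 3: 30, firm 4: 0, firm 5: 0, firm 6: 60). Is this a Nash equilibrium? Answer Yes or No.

Total = 200 ≥ 200: provided.
Firm 1 (pledges 50, payoff 58): dropping to 0 → total 150, payoff 0. No gain.
Firm 2 (pledges 60, payoff 48): dropping to 0 → total 140, payoff 0. No gain.
Firm 3 (pledges 30, payoff 78): dropping to 0 → total 170, payoff 0. No gain.
Firm 4 (pledges 0, payoff 108): pledging 60 → total 260, payoff 48. No gain.
Firm 5 (pledges 0, payoff 108): pledging 20 → total 220, payoff 88. No gain.
Firm 6 (pledges 60, payoff 48): dropping to 0 → total 140, payoff 0. No gain.

Yes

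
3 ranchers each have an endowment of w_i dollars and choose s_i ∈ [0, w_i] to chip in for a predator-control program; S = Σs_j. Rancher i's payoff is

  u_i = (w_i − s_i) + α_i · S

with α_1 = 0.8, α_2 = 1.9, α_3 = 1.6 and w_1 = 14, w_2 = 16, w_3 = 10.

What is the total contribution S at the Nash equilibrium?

26

∂u_i/∂s_i = α_i − 1, so rancher i contributes w_i if α_i > 1, else 0.
α_i > 1 for i ∈ {2, 3}; NE contributions (0, 16, 10), S = 26.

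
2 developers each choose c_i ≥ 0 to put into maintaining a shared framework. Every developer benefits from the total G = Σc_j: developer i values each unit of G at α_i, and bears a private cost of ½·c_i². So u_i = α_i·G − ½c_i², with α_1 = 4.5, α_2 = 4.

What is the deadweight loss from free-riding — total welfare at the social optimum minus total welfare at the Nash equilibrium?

Developer i's FOC: ∂u_i/∂c_i = α_i − c_i = 0, so c_i* = α_i.
NE contributions = (4.5, 4); G = 8.5.
W^NE = (Σα)·G − ½Σα_i² = 8.5² − ½·36.25 = 54.125.
Planner sets c_i = Σα_j = 8.5 for every i, so G^SO = 2·8.5 = 17.
W^SO = (Σα)·G^SO − ½·2·(Σα)² = (2/2)·8.5² = 72.25.
Deadweight loss = W^SO − W^NE = 18.125.

18.125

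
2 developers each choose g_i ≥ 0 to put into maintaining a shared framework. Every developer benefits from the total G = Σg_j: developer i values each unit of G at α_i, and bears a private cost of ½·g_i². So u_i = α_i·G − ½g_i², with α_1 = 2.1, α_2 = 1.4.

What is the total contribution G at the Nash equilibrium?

Developer i's FOC: ∂u_i/∂g_i = α_i − g_i = 0, so g_i* = α_i.
NE contributions = (2.1, 1.4); G = 3.5.

3.5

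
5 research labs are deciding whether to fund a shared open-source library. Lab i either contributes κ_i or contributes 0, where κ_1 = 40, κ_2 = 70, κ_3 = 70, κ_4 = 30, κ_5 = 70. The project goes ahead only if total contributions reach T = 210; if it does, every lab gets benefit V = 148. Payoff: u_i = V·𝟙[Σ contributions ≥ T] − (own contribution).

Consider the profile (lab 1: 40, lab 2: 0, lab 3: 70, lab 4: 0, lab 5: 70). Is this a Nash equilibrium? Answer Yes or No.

No

Total = 180 < 210: not provided.
Lab 1 (pledges 40, payoff -40): dropping to 0 → total 140, payoff 0. Profitable deviation.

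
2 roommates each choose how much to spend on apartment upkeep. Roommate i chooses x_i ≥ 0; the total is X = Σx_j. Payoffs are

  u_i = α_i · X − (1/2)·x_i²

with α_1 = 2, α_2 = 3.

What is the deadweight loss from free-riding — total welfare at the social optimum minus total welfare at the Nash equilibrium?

6.5

Roommate i's FOC: ∂u_i/∂x_i = α_i − x_i = 0, so x_i* = α_i.
NE contributions = (2, 3); X = 5.
W^NE = (Σα)·X − ½Σα_i² = 5² − ½·13 = 18.5.
Planner sets x_i = Σα_j = 5 for every i, so X^SO = 2·5 = 10.
W^SO = (Σα)·X^SO − ½·2·(Σα)² = (2/2)·5² = 25.
Deadweight loss = W^SO − W^NE = 6.5.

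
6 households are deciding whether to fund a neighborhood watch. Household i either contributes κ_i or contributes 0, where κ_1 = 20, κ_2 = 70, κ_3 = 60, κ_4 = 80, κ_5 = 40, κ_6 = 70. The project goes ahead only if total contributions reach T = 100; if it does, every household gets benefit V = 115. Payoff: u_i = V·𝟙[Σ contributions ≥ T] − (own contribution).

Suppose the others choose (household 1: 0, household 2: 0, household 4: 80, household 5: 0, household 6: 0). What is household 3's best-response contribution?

60

Others' total = 80. Contributing 60 brings total to 140 ≥ 100: gain V − κ_3 = 55.
Best response: 60.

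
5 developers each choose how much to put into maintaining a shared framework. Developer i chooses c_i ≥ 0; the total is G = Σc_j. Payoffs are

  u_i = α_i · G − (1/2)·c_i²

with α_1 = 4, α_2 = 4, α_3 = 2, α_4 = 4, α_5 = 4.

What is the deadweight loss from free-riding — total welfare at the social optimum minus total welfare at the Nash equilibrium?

520

Developer i's FOC: ∂u_i/∂c_i = α_i − c_i = 0, so c_i* = α_i.
NE contributions = (4, 4, 2, 4, 4); G = 18.
W^NE = (Σα)·G − ½Σα_i² = 18² − ½·68 = 290.
Planner sets c_i = Σα_j = 18 for every i, so G^SO = 5·18 = 90.
W^SO = (Σα)·G^SO − ½·5·(Σα)² = (5/2)·18² = 810.
Deadweight loss = W^SO − W^NE = 520.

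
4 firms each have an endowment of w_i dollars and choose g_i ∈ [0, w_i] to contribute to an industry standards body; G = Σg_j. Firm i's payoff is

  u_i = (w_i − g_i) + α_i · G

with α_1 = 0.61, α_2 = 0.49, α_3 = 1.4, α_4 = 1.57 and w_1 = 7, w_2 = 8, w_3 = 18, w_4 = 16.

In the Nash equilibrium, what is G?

34

∂u_i/∂g_i = α_i − 1, so firm i contributes w_i if α_i > 1, else 0.
α_i > 1 for i ∈ {3, 4}; NE contributions (0, 0, 18, 16), G = 34.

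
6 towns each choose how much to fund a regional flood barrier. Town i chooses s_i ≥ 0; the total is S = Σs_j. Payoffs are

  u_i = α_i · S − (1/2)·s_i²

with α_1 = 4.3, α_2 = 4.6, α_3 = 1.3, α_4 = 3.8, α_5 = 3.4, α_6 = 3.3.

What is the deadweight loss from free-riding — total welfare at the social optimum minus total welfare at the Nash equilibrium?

896.095

Town i's FOC: ∂u_i/∂s_i = α_i − s_i = 0, so s_i* = α_i.
NE contributions = (4.3, 4.6, 1.3, 3.8, 3.4, 3.3); S = 20.7.
W^NE = (Σα)·S − ½Σα_i² = 20.7² − ½·78.23 = 389.375.
Planner sets s_i = Σα_j = 20.7 for every i, so S^SO = 6·20.7 = 124.2.
W^SO = (Σα)·S^SO − ½·6·(Σα)² = (6/2)·20.7² = 1285.47.
Deadweight loss = W^SO − W^NE = 896.095.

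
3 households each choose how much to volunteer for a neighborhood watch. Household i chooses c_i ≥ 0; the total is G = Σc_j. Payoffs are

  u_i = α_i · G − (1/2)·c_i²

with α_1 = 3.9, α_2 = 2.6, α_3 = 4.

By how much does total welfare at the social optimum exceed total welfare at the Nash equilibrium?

74.11

Household i's FOC: ∂u_i/∂c_i = α_i − c_i = 0, so c_i* = α_i.
NE contributions = (3.9, 2.6, 4); G = 10.5.
W^NE = (Σα)·G − ½Σα_i² = 10.5² − ½·37.97 = 91.265.
Planner sets c_i = Σα_j = 10.5 for every i, so G^SO = 3·10.5 = 31.5.
W^SO = (Σα)·G^SO − ½·3·(Σα)² = (3/2)·10.5² = 165.375.
Deadweight loss = W^SO − W^NE = 74.11.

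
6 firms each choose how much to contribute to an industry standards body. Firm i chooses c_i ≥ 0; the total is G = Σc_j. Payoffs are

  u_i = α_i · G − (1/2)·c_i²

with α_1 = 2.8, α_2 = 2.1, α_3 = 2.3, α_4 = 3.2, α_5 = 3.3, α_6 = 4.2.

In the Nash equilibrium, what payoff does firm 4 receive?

52.16

Firm i's FOC: ∂u_i/∂c_i = α_i − c_i = 0, so c_i* = α_i.
NE contributions = (2.8, 2.1, 2.3, 3.2, 3.3, 4.2); G = 17.9.
u_4 = α_4·G − ½·(c_4)² = 3.2·17.9 − ½·3.2² = 52.16.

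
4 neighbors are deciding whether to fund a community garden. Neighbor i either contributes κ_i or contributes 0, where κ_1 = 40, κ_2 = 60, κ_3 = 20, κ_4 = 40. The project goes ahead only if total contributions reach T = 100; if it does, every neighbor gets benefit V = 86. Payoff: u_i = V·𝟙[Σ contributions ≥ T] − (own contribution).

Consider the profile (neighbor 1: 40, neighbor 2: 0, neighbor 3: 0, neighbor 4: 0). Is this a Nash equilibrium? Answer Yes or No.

No

Total = 40 < 100: not provided.
Neighbor 1 (pledges 40, payoff -40): dropping to 0 → total 0, payoff 0. Profitable deviation.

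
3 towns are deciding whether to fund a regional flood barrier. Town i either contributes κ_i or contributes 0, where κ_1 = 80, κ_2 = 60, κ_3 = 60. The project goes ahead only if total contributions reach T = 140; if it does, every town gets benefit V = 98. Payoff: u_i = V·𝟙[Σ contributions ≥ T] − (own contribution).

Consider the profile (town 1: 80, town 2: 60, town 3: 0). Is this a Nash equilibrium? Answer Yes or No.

Yes

Total = 140 ≥ 140: provided.
Town 1 (pledges 80, payoff 18): dropping to 0 → total 60, payoff 0. No gain.
Town 2 (pledges 60, payoff 38): dropping to 0 → total 80, payoff 0. No gain.
Town 3 (pledges 0, payoff 98): pledging 60 → total 200, payoff 38. No gain.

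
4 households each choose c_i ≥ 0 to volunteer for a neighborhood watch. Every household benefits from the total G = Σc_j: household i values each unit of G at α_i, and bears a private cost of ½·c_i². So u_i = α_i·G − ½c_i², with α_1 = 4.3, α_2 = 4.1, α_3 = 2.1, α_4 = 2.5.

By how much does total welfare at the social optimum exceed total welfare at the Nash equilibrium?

Household i's FOC: ∂u_i/∂c_i = α_i − c_i = 0, so c_i* = α_i.
NE contributions = (4.3, 4.1, 2.1, 2.5); G = 13.
W^NE = (Σα)·G − ½Σα_i² = 13² − ½·45.96 = 146.02.
Planner sets c_i = Σα_j = 13 for every i, so G^SO = 4·13 = 52.
W^SO = (Σα)·G^SO − ½·4·(Σα)² = (4/2)·13² = 338.
Deadweight loss = W^SO − W^NE = 191.98.

191.98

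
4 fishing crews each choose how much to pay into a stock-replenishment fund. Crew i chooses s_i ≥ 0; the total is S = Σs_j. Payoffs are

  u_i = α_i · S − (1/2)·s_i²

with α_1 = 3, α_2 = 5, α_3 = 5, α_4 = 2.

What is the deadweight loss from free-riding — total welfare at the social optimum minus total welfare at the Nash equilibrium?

256.5

Crew i's FOC: ∂u_i/∂s_i = α_i − s_i = 0, so s_i* = α_i.
NE contributions = (3, 5, 5, 2); S = 15.
W^NE = (Σα)·S − ½Σα_i² = 15² − ½·63 = 193.5.
Planner sets s_i = Σα_j = 15 for every i, so S^SO = 4·15 = 60.
W^SO = (Σα)·S^SO − ½·4·(Σα)² = (4/2)·15² = 450.
Deadweight loss = W^SO − W^NE = 256.5.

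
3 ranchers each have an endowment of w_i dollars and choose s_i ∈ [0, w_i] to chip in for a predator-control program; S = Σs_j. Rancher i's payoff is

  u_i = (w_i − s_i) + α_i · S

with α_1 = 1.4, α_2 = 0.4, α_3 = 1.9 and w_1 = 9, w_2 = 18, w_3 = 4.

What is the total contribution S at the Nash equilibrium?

13

∂u_i/∂s_i = α_i − 1, so rancher i contributes w_i if α_i > 1, else 0.
α_i > 1 for i ∈ {1, 3}; NE contributions (9, 0, 4), S = 13.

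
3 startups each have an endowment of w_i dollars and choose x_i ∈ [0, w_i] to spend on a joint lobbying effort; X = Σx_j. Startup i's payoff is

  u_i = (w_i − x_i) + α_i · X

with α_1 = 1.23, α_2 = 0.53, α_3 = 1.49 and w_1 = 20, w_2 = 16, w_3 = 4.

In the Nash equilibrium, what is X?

∂u_i/∂x_i = α_i − 1, so startup i contributes w_i if α_i > 1, else 0.
α_i > 1 for i ∈ {1, 3}; NE contributions (20, 0, 4), X = 24.

24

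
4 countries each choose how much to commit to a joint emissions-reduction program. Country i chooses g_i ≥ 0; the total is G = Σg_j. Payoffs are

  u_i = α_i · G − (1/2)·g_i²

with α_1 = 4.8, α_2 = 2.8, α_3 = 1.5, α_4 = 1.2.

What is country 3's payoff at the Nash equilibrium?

14.325

Country i's FOC: ∂u_i/∂g_i = α_i − g_i = 0, so g_i* = α_i.
NE contributions = (4.8, 2.8, 1.5, 1.2); G = 10.3.
u_3 = α_3·G − ½·(g_3)² = 1.5·10.3 − ½·1.5² = 14.325.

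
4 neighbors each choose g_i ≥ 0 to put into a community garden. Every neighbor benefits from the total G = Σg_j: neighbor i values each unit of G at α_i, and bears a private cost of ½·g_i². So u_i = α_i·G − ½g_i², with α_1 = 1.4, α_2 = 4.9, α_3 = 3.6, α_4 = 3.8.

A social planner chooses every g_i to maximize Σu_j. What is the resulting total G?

Planner FOC: ∂(Σu_j)/∂g_i = (Σα_j) − g_i = 0, so g_i^SO = Σα_j = 13.7 for every i; G^SO = 54.8.

54.8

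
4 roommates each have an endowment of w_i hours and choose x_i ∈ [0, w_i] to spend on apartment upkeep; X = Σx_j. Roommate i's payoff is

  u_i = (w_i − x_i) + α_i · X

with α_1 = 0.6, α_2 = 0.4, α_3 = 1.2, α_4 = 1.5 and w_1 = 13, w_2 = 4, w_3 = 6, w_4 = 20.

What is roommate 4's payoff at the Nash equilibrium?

39

∂u_i/∂x_i = α_i − 1, so roommate i contributes w_i if α_i > 1, else 0.
α_i > 1 for i ∈ {3, 4}; NE contributions (0, 0, 6, 20), X = 26.
u_4 = (20 − 20) + 1.5·26 = 39.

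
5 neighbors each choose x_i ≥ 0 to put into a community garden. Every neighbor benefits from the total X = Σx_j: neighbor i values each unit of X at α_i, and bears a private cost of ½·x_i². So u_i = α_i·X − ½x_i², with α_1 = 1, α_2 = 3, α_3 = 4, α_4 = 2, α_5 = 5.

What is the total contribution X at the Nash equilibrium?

Neighbor i's FOC: ∂u_i/∂x_i = α_i − x_i = 0, so x_i* = α_i.
NE contributions = (1, 3, 4, 2, 5); X = 15.

15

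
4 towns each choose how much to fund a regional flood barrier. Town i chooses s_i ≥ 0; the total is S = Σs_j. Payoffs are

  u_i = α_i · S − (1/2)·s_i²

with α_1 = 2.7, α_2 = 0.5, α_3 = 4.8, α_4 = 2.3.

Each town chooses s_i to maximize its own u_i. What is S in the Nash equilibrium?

Town i's FOC: ∂u_i/∂s_i = α_i − s_i = 0, so s_i* = α_i.
NE contributions = (2.7, 0.5, 4.8, 2.3); S = 10.3.

10.3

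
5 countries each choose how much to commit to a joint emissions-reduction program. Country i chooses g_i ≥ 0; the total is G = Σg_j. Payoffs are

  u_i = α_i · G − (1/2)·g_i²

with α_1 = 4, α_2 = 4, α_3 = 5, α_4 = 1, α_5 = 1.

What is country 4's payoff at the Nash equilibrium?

Country i's FOC: ∂u_i/∂g_i = α_i − g_i = 0, so g_i* = α_i.
NE contributions = (4, 4, 5, 1, 1); G = 15.
u_4 = α_4·G − ½·(g_4)² = 1·15 − ½·1² = 14.5.

14.5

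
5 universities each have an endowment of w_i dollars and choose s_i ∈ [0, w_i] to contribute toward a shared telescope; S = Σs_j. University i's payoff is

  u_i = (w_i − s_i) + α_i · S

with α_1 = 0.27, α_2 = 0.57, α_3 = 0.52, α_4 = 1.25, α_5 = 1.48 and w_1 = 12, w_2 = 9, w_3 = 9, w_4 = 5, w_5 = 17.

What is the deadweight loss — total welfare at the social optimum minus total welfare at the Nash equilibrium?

92.7

∂u_i/∂s_i = α_i − 1, so university i contributes w_i if α_i > 1, else 0.
α_i > 1 for i ∈ {4, 5}; NE contributions (0, 0, 0, 5, 17), S = 22.
W^NE = Σw_i − S^NE + (Σα_i)·S^NE = 52 + 3.09·22 = 119.98.
Planner: ∂(Σu_j)/∂s_i = Σα_j − 1 = 3.09 > 0, so everyone contributes w_i; S^SO = 52, W^SO = 52 + 3.09·52 = 212.68.
Deadweight loss = 92.7.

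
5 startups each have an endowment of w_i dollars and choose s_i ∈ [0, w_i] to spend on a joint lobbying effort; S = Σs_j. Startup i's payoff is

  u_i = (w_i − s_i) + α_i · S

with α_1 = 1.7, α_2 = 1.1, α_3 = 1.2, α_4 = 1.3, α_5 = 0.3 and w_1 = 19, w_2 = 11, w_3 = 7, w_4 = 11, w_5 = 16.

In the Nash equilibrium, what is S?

48

∂u_i/∂s_i = α_i − 1, so startup i contributes w_i if α_i > 1, else 0.
α_i > 1 for i ∈ {1, 2, 3, 4}; NE contributions (19, 11, 7, 11, 0), S = 48.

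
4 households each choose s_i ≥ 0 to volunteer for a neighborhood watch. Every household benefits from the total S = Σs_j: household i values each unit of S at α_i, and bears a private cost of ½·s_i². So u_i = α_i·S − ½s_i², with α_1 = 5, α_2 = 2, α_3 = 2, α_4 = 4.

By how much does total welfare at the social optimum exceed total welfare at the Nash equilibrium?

Household i's FOC: ∂u_i/∂s_i = α_i − s_i = 0, so s_i* = α_i.
NE contributions = (5, 2, 2, 4); S = 13.
W^NE = (Σα)·S − ½Σα_i² = 13² − ½·49 = 144.5.
Planner sets s_i = Σα_j = 13 for every i, so S^SO = 4·13 = 52.
W^SO = (Σα)·S^SO − ½·4·(Σα)² = (4/2)·13² = 338.
Deadweight loss = W^SO − W^NE = 193.5.

193.5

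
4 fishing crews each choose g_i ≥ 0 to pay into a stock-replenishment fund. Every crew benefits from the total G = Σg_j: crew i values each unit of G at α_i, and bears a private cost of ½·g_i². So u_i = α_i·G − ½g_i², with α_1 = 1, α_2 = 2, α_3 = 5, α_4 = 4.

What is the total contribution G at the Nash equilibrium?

12

Crew i's FOC: ∂u_i/∂g_i = α_i − g_i = 0, so g_i* = α_i.
NE contributions = (1, 2, 5, 4); G = 12.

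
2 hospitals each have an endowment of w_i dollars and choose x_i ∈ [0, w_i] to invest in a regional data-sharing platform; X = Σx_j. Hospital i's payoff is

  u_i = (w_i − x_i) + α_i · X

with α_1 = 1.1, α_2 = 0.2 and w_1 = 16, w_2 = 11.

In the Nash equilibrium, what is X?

∂u_i/∂x_i = α_i − 1, so hospital i contributes w_i if α_i > 1, else 0.
α_i > 1 for i ∈ {1}; NE contributions (16, 0), X = 16.

16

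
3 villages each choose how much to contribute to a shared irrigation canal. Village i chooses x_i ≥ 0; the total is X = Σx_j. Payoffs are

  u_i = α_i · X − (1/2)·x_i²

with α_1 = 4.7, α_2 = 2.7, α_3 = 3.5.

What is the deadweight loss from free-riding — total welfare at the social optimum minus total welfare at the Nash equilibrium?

80.22

Village i's FOC: ∂u_i/∂x_i = α_i − x_i = 0, so x_i* = α_i.
NE contributions = (4.7, 2.7, 3.5); X = 10.9.
W^NE = (Σα)·X − ½Σα_i² = 10.9² − ½·41.63 = 97.995.
Planner sets x_i = Σα_j = 10.9 for every i, so X^SO = 3·10.9 = 32.7.
W^SO = (Σα)·X^SO − ½·3·(Σα)² = (3/2)·10.9² = 178.215.
Deadweight loss = W^SO − W^NE = 80.22.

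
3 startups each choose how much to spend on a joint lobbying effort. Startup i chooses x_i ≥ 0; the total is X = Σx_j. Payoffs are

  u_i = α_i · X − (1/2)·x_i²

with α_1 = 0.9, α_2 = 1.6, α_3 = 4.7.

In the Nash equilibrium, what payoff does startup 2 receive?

Startup i's FOC: ∂u_i/∂x_i = α_i − x_i = 0, so x_i* = α_i.
NE contributions = (0.9, 1.6, 4.7); X = 7.2.
u_2 = α_2·X − ½·(x_2)² = 1.6·7.2 − ½·1.6² = 10.24.

10.24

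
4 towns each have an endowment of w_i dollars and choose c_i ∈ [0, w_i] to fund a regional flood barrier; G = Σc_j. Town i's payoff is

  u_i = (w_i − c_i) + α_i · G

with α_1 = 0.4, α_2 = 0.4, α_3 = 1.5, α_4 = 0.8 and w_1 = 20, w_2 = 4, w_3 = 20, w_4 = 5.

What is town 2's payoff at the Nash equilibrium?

12

∂u_i/∂c_i = α_i − 1, so town i contributes w_i if α_i > 1, else 0.
α_i > 1 for i ∈ {3}; NE contributions (0, 0, 20, 0), G = 20.
u_2 = (4 − 0) + 0.4·20 = 12.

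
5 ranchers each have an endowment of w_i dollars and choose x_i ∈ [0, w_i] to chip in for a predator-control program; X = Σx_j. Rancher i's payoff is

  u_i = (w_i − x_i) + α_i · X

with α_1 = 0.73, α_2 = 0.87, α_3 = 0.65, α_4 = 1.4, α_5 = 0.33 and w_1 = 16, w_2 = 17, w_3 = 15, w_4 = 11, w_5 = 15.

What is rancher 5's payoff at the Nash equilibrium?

18.63

∂u_i/∂x_i = α_i − 1, so rancher i contributes w_i if α_i > 1, else 0.
α_i > 1 for i ∈ {4}; NE contributions (0, 0, 0, 11, 0), X = 11.
u_5 = (15 − 0) + 0.33·11 = 18.63.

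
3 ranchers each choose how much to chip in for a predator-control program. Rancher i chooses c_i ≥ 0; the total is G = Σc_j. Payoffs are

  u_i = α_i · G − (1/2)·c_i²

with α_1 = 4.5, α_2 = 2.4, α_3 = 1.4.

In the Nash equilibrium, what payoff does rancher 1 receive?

Rancher i's FOC: ∂u_i/∂c_i = α_i − c_i = 0, so c_i* = α_i.
NE contributions = (4.5, 2.4, 1.4); G = 8.3.
u_1 = α_1·G − ½·(c_1)² = 4.5·8.3 − ½·4.5² = 27.225.

27.225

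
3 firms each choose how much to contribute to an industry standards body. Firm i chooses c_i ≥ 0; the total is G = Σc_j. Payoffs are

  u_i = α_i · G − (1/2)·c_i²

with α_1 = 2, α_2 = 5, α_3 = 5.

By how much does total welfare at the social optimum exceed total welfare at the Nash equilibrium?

99

Firm i's FOC: ∂u_i/∂c_i = α_i − c_i = 0, so c_i* = α_i.
NE contributions = (2, 5, 5); G = 12.
W^NE = (Σα)·G − ½Σα_i² = 12² − ½·54 = 117.
Planner sets c_i = Σα_j = 12 for every i, so G^SO = 3·12 = 36.
W^SO = (Σα)·G^SO − ½·3·(Σα)² = (3/2)·12² = 216.
Deadweight loss = W^SO − W^NE = 99.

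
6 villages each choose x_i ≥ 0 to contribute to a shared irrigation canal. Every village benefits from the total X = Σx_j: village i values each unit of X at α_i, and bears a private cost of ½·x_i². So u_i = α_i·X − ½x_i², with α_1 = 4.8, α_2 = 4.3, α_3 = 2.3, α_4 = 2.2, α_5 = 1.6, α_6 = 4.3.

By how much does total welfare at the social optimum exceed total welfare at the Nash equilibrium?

Village i's FOC: ∂u_i/∂x_i = α_i − x_i = 0, so x_i* = α_i.
NE contributions = (4.8, 4.3, 2.3, 2.2, 1.6, 4.3); X = 19.5.
W^NE = (Σα)·X − ½Σα_i² = 19.5² − ½·72.71 = 343.895.
Planner sets x_i = Σα_j = 19.5 for every i, so X^SO = 6·19.5 = 117.
W^SO = (Σα)·X^SO − ½·6·(Σα)² = (6/2)·19.5² = 1140.75.
Deadweight loss = W^SO − W^NE = 796.855.

796.855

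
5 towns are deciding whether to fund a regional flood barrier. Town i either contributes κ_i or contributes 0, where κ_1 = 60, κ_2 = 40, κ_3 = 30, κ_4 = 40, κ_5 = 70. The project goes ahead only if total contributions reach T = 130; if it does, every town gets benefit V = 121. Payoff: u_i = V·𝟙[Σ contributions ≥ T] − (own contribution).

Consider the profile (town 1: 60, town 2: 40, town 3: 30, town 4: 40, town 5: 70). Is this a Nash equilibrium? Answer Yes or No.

Total = 240 ≥ 130: provided.
Town 1 (pledges 60, payoff 61): dropping to 0 → total 180, payoff 121. Profitable deviation.

No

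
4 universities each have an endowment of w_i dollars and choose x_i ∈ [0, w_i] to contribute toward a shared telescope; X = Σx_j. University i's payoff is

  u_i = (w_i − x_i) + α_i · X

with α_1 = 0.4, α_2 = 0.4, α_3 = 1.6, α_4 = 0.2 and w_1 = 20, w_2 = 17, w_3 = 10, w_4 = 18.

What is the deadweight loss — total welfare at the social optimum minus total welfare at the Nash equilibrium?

88

∂u_i/∂x_i = α_i − 1, so university i contributes w_i if α_i > 1, else 0.
α_i > 1 for i ∈ {3}; NE contributions (0, 0, 10, 0), X = 10.
W^NE = Σw_i − X^NE + (Σα_i)·X^NE = 65 + 1.6·10 = 81.
Planner: ∂(Σu_j)/∂x_i = Σα_j − 1 = 1.6 > 0, so everyone contributes w_i; X^SO = 65, W^SO = 65 + 1.6·65 = 169.
Deadweight loss = 88.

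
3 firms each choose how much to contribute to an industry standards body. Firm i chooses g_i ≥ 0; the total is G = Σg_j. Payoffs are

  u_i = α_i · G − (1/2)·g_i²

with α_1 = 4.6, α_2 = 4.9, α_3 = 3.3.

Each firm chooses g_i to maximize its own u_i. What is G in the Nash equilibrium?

12.8

Firm i's FOC: ∂u_i/∂g_i = α_i − g_i = 0, so g_i* = α_i.
NE contributions = (4.6, 4.9, 3.3); G = 12.8.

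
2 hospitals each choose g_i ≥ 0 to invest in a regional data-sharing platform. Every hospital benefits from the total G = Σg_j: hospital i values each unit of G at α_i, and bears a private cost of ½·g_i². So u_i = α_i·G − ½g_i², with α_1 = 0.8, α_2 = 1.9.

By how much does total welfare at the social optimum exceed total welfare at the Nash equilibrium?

Hospital i's FOC: ∂u_i/∂g_i = α_i − g_i = 0, so g_i* = α_i.
NE contributions = (0.8, 1.9); G = 2.7.
W^NE = (Σα)·G − ½Σα_i² = 2.7² − ½·4.25 = 5.165.
Planner sets g_i = Σα_j = 2.7 for every i, so G^SO = 2·2.7 = 5.4.
W^SO = (Σα)·G^SO − ½·2·(Σα)² = (2/2)·2.7² = 7.29.
Deadweight loss = W^SO − W^NE = 2.125.

2.125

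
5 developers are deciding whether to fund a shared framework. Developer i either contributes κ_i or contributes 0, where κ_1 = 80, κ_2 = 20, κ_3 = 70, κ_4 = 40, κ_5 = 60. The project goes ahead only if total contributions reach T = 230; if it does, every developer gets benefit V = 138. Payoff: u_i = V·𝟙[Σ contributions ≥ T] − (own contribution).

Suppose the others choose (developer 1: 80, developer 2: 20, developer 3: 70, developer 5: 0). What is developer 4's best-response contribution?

Others' total = 170. Even contributing 40 gives 210 < 230: no benefit either way.
Best response: 0.

0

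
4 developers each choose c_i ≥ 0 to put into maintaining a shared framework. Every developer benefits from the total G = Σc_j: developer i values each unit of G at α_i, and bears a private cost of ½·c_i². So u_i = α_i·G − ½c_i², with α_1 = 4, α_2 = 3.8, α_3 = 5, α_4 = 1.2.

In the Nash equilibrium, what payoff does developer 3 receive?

Developer i's FOC: ∂u_i/∂c_i = α_i − c_i = 0, so c_i* = α_i.
NE contributions = (4, 3.8, 5, 1.2); G = 14.
u_3 = α_3·G − ½·(c_3)² = 5·14 − ½·5² = 57.5.

57.5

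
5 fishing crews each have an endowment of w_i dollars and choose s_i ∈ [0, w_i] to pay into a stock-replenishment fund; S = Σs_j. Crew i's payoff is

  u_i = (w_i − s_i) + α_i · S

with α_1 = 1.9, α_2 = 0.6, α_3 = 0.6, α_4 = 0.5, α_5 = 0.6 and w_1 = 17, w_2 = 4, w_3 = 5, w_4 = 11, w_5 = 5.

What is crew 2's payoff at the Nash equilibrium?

∂u_i/∂s_i = α_i − 1, so crew i contributes w_i if α_i > 1, else 0.
α_i > 1 for i ∈ {1}; NE contributions (17, 0, 0, 0, 0), S = 17.
u_2 = (4 − 0) + 0.6·17 = 14.2.

14.2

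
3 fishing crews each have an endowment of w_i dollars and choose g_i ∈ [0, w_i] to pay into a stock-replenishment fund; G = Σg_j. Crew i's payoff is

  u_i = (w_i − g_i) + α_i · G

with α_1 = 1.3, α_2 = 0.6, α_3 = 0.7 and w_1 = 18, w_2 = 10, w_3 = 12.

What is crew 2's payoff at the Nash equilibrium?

∂u_i/∂g_i = α_i − 1, so crew i contributes w_i if α_i > 1, else 0.
α_i > 1 for i ∈ {1}; NE contributions (18, 0, 0), G = 18.
u_2 = (10 − 0) + 0.6·18 = 20.8.

20.8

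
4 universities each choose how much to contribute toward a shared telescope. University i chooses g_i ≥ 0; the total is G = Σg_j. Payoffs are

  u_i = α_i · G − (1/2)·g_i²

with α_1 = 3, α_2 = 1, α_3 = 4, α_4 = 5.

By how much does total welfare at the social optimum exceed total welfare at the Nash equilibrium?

194.5

University i's FOC: ∂u_i/∂g_i = α_i − g_i = 0, so g_i* = α_i.
NE contributions = (3, 1, 4, 5); G = 13.
W^NE = (Σα)·G − ½Σα_i² = 13² − ½·51 = 143.5.
Planner sets g_i = Σα_j = 13 for every i, so G^SO = 4·13 = 52.
W^SO = (Σα)·G^SO − ½·4·(Σα)² = (4/2)·13² = 338.
Deadweight loss = W^SO − W^NE = 194.5.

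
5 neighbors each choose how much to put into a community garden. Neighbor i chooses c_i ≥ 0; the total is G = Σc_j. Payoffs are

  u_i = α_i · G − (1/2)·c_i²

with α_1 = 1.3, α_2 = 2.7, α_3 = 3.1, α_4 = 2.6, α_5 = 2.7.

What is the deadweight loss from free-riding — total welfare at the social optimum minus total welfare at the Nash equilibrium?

Neighbor i's FOC: ∂u_i/∂c_i = α_i − c_i = 0, so c_i* = α_i.
NE contributions = (1.3, 2.7, 3.1, 2.6, 2.7); G = 12.4.
W^NE = (Σα)·G − ½Σα_i² = 12.4² − ½·32.64 = 137.44.
Planner sets c_i = Σα_j = 12.4 for every i, so G^SO = 5·12.4 = 62.
W^SO = (Σα)·G^SO − ½·5·(Σα)² = (5/2)·12.4² = 384.4.
Deadweight loss = W^SO − W^NE = 246.96.

246.96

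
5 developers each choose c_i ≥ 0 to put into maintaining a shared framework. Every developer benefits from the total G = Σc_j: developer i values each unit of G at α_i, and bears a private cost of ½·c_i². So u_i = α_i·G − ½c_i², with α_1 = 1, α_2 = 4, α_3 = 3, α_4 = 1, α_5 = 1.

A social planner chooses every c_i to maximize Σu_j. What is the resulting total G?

50

Planner FOC: ∂(Σu_j)/∂c_i = (Σα_j) − c_i = 0, so c_i^SO = Σα_j = 10 for every i; G^SO = 50.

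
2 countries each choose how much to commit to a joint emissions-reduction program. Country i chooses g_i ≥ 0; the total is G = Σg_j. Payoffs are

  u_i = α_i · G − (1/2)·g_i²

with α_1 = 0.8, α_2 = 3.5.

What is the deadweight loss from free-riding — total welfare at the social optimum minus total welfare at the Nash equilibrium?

6.445

Country i's FOC: ∂u_i/∂g_i = α_i − g_i = 0, so g_i* = α_i.
NE contributions = (0.8, 3.5); G = 4.3.
W^NE = (Σα)·G − ½Σα_i² = 4.3² − ½·12.89 = 12.045.
Planner sets g_i = Σα_j = 4.3 for every i, so G^SO = 2·4.3 = 8.6.
W^SO = (Σα)·G^SO − ½·2·(Σα)² = (2/2)·4.3² = 18.49.
Deadweight loss = W^SO − W^NE = 6.445.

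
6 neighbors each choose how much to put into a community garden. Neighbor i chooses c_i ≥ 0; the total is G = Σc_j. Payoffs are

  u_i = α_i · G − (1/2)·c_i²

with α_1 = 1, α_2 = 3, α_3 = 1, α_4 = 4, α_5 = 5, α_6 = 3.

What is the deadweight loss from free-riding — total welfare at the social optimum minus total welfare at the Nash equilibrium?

Neighbor i's FOC: ∂u_i/∂c_i = α_i − c_i = 0, so c_i* = α_i.
NE contributions = (1, 3, 1, 4, 5, 3); G = 17.
W^NE = (Σα)·G − ½Σα_i² = 17² − ½·61 = 258.5.
Planner sets c_i = Σα_j = 17 for every i, so G^SO = 6·17 = 102.
W^SO = (Σα)·G^SO − ½·6·(Σα)² = (6/2)·17² = 867.
Deadweight loss = W^SO − W^NE = 608.5.

608.5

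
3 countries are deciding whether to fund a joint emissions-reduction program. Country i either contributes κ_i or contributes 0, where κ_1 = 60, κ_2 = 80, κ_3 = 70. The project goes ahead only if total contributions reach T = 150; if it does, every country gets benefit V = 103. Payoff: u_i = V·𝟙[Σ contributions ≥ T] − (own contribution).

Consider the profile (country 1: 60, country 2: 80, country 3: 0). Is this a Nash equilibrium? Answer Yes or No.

No

Total = 140 < 150: not provided.
Country 1 (pledges 60, payoff -60): dropping to 0 → total 80, payoff 0. Profitable deviation.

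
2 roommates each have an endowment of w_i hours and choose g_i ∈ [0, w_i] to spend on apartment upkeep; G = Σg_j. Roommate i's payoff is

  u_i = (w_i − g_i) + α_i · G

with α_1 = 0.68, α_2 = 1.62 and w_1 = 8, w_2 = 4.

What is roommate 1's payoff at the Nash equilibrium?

∂u_i/∂g_i = α_i − 1, so roommate i contributes w_i if α_i > 1, else 0.
α_i > 1 for i ∈ {2}; NE contributions (0, 4), G = 4.
u_1 = (8 − 0) + 0.68·4 = 10.72.

10.72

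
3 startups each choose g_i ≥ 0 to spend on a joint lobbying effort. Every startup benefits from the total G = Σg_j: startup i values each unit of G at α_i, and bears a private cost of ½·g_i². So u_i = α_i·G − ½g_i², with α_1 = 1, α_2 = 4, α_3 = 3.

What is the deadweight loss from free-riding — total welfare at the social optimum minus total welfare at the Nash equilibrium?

Startup i's FOC: ∂u_i/∂g_i = α_i − g_i = 0, so g_i* = α_i.
NE contributions = (1, 4, 3); G = 8.
W^NE = (Σα)·G − ½Σα_i² = 8² − ½·26 = 51.
Planner sets g_i = Σα_j = 8 for every i, so G^SO = 3·8 = 24.
W^SO = (Σα)·G^SO − ½·3·(Σα)² = (3/2)·8² = 96.
Deadweight loss = W^SO − W^NE = 45.

45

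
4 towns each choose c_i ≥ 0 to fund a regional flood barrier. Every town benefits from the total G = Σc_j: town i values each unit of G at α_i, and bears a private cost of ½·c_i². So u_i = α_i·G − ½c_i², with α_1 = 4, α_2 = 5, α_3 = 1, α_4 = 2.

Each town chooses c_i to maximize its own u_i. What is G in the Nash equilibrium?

Town i's FOC: ∂u_i/∂c_i = α_i − c_i = 0, so c_i* = α_i.
NE contributions = (4, 5, 1, 2); G = 12.

12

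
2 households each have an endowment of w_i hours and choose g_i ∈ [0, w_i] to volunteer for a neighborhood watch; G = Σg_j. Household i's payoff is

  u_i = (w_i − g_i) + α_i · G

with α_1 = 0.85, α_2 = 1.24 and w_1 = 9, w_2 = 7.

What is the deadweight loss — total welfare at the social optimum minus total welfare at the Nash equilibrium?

∂u_i/∂g_i = α_i − 1, so household i contributes w_i if α_i > 1, else 0.
α_i > 1 for i ∈ {2}; NE contributions (0, 7), G = 7.
W^NE = Σw_i − G^NE + (Σα_i)·G^NE = 16 + 1.09·7 = 23.63.
Planner: ∂(Σu_j)/∂g_i = Σα_j − 1 = 1.09 > 0, so everyone contributes w_i; G^SO = 16, W^SO = 16 + 1.09·16 = 33.44.
Deadweight loss = 9.81.

9.81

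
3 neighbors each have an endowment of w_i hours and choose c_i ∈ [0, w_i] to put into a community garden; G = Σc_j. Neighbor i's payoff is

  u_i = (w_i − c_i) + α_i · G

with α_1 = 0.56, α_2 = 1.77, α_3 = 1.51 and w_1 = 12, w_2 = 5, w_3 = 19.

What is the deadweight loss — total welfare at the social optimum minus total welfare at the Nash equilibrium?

∂u_i/∂c_i = α_i − 1, so neighbor i contributes w_i if α_i > 1, else 0.
α_i > 1 for i ∈ {2, 3}; NE contributions (0, 5, 19), G = 24.
W^NE = Σw_i − G^NE + (Σα_i)·G^NE = 36 + 2.84·24 = 104.16.
Planner: ∂(Σu_j)/∂c_i = Σα_j − 1 = 2.84 > 0, so everyone contributes w_i; G^SO = 36, W^SO = 36 + 2.84·36 = 138.24.
Deadweight loss = 34.08.

34.08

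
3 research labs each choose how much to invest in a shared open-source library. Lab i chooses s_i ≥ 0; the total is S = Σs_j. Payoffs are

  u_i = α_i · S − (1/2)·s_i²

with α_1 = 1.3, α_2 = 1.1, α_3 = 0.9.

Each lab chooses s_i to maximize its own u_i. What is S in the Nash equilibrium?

Lab i's FOC: ∂u_i/∂s_i = α_i − s_i = 0, so s_i* = α_i.
NE contributions = (1.3, 1.1, 0.9); S = 3.3.

3.3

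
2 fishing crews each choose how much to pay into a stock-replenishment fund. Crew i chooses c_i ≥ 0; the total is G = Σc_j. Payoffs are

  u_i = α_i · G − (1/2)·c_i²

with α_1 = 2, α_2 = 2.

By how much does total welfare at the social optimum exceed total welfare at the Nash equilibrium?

4

Crew i's FOC: ∂u_i/∂c_i = α_i − c_i = 0, so c_i* = α_i.
NE contributions = (2, 2); G = 4.
W^NE = (Σα)·G − ½Σα_i² = 4² − ½·8 = 12.
Planner sets c_i = Σα_j = 4 for every i, so G^SO = 2·4 = 8.
W^SO = (Σα)·G^SO − ½·2·(Σα)² = (2/2)·4² = 16.
Deadweight loss = W^SO − W^NE = 4.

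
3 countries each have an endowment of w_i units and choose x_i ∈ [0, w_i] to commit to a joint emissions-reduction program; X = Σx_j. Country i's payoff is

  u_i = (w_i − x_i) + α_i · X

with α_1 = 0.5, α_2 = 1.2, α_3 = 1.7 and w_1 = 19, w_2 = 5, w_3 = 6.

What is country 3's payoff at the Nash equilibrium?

∂u_i/∂x_i = α_i − 1, so country i contributes w_i if α_i > 1, else 0.
α_i > 1 for i ∈ {2, 3}; NE contributions (0, 5, 6), X = 11.
u_3 = (6 − 6) + 1.7·11 = 18.7.

18.7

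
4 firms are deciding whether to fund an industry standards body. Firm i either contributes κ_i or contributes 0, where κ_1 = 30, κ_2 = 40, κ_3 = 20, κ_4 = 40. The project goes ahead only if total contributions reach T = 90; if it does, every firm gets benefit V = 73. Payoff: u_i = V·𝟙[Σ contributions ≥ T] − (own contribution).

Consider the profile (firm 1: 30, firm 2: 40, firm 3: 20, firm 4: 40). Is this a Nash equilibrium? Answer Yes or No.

No

Total = 130 ≥ 90: provided.
Firm 1 (pledges 30, payoff 43): dropping to 0 → total 100, payoff 73. Profitable deviation.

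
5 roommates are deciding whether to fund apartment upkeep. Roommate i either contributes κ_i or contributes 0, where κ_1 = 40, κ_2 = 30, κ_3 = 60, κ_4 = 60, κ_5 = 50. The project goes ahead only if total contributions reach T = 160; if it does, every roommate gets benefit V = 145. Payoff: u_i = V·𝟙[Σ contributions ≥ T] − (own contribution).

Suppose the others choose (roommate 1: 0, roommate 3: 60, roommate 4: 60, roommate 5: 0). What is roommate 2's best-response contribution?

0

Others' total = 120. Even contributing 30 gives 150 < 160: no benefit either way.
Best response: 0.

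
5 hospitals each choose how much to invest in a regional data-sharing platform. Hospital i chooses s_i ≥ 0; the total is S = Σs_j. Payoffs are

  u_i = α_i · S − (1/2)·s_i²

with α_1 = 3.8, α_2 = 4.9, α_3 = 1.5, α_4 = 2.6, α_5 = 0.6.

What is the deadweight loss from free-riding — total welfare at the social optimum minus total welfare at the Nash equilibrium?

293.25

Hospital i's FOC: ∂u_i/∂s_i = α_i − s_i = 0, so s_i* = α_i.
NE contributions = (3.8, 4.9, 1.5, 2.6, 0.6); S = 13.4.
W^NE = (Σα)·S − ½Σα_i² = 13.4² − ½·47.82 = 155.65.
Planner sets s_i = Σα_j = 13.4 for every i, so S^SO = 5·13.4 = 67.
W^SO = (Σα)·S^SO − ½·5·(Σα)² = (5/2)·13.4² = 448.9.
Deadweight loss = W^SO − W^NE = 293.25.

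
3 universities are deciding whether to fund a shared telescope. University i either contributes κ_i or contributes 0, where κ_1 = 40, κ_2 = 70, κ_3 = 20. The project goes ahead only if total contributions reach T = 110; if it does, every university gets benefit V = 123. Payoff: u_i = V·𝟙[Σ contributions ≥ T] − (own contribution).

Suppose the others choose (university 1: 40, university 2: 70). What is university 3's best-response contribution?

Others' total = 110 ≥ 110; contributing adds cost 20 for no extra benefit.
Best response: 0.

0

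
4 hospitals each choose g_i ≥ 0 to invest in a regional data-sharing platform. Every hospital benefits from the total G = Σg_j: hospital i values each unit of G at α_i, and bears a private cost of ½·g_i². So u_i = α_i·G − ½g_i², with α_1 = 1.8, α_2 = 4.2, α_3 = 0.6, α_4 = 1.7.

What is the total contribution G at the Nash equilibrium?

8.3

Hospital i's FOC: ∂u_i/∂g_i = α_i − g_i = 0, so g_i* = α_i.
NE contributions = (1.8, 4.2, 0.6, 1.7); G = 8.3.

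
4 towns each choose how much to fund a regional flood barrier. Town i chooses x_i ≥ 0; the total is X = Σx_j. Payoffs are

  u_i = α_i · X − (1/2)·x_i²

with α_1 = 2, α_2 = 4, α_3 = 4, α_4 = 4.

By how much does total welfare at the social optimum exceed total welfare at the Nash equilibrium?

Town i's FOC: ∂u_i/∂x_i = α_i − x_i = 0, so x_i* = α_i.
NE contributions = (2, 4, 4, 4); X = 14.
W^NE = (Σα)·X − ½Σα_i² = 14² − ½·52 = 170.
Planner sets x_i = Σα_j = 14 for every i, so X^SO = 4·14 = 56.
W^SO = (Σα)·X^SO − ½·4·(Σα)² = (4/2)·14² = 392.
Deadweight loss = W^SO − W^NE = 222.

222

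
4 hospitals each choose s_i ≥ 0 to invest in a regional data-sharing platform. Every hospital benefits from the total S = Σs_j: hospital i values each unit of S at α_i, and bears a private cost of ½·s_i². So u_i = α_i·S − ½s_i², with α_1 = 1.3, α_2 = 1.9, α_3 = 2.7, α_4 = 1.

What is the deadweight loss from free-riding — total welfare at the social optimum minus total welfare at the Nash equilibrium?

Hospital i's FOC: ∂u_i/∂s_i = α_i − s_i = 0, so s_i* = α_i.
NE contributions = (1.3, 1.9, 2.7, 1); S = 6.9.
W^NE = (Σα)·S − ½Σα_i² = 6.9² − ½·13.59 = 40.815.
Planner sets s_i = Σα_j = 6.9 for every i, so S^SO = 4·6.9 = 27.6.
W^SO = (Σα)·S^SO − ½·4·(Σα)² = (4/2)·6.9² = 95.22.
Deadweight loss = W^SO − W^NE = 54.405.

54.405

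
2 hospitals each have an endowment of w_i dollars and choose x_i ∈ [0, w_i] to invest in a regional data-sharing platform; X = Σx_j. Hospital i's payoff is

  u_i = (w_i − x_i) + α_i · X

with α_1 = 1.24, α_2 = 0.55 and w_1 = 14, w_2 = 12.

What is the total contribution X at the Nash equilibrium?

14

∂u_i/∂x_i = α_i − 1, so hospital i contributes w_i if α_i > 1, else 0.
α_i > 1 for i ∈ {1}; NE contributions (14, 0), X = 14.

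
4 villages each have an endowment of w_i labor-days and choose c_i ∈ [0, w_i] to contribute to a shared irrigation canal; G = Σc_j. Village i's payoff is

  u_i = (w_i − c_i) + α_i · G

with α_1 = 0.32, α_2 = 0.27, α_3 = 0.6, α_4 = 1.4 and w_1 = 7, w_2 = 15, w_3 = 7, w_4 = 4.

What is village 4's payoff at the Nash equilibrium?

∂u_i/∂c_i = α_i − 1, so village i contributes w_i if α_i > 1, else 0.
α_i > 1 for i ∈ {4}; NE contributions (0, 0, 0, 4), G = 4.
u_4 = (4 − 4) + 1.4·4 = 5.6.

5.6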